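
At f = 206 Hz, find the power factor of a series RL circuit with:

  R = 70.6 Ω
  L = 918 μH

Step 1 — Angular frequency: ω = 2π·f = 2π·206 = 1294 rad/s.
Step 2 — Component impedances:
  R: Z = R = 70.6 Ω
  L: Z = jωL = j·1294·0.000918 = 0 + j1.188 Ω
Step 3 — Series combination: Z_total = R + L = 70.6 + j1.188 Ω = 70.61∠1.0° Ω.
Step 4 — Power factor: PF = cos(φ) = Re(Z)/|Z| = 70.6/70.61 = 0.9999.
Step 5 — Type: Im(Z) = 1.188 ⇒ lagging (phase φ = 1.0°).

PF = 0.9999 (lagging, φ = 1.0°)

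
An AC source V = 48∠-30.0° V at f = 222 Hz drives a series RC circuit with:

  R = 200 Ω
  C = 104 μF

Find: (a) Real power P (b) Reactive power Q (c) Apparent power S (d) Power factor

Step 1 — Angular frequency: ω = 2π·f = 2π·222 = 1395 rad/s.
Step 2 — Component impedances:
  R: Z = R = 200 Ω
  C: Z = 1/(jωC) = -j/(ω·C) = 0 - j6.893 Ω
Step 3 — Series combination: Z_total = R + C = 200 - j6.893 Ω = 200.1∠-2.0° Ω.
Step 4 — Source phasor: V = 48∠-30.0° V = 41.57 - j24 V.
Step 5 — Current: I = V / Z = 0.2117 - j0.1127 A = 0.2399∠-28.0° A.
Step 6 — Complex power: S = V·I* = 11.51 - j0.3966 VA.
Step 7 — Real power: P = Re(S) = 11.51 W.
Step 8 — Reactive power: Q = Im(S) = -0.3966 VAR.
Step 9 — Apparent power: |S| = 11.51 VA.
Step 10 — Power factor: PF = P/|S| = 0.9994 (leading).

(a) P = 11.51 W  (b) Q = -0.3966 VAR  (c) S = 11.51 VA  (d) PF = 0.9994 (leading)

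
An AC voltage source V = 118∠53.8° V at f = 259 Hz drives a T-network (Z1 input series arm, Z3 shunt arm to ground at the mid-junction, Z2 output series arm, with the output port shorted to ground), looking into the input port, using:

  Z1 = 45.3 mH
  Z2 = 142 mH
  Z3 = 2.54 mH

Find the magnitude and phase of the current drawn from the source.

Step 1 — Angular frequency: ω = 2π·f = 2π·259 = 1627 rad/s.
Step 2 — Component impedances:
  Z1: Z = jωL = j·1627·0.0453 = 0 + j73.72 Ω
  Z2: Z = jωL = j·1627·0.142 = 0 + j231.1 Ω
  Z3: Z = jωL = j·1627·0.00254 = 0 + j4.133 Ω
Step 3 — With the output port shorted to ground, the output series arm Z2 runs from the junction to ground; the shunt arm Z3 also runs from the junction to ground. They appear in parallel: Z3 || Z2 = 0 + j4.061 Ω.
Step 4 — Series with input arm Z1: Z_in = Z1 + (Z3 || Z2) = 0 + j77.78 Ω = 77.78∠90.0° Ω.
Step 5 — Source phasor: V = 118∠53.8° V = 69.69 + j95.22 V.
Step 6 — Ohm's law: I = V / Z_total = (69.69 + j95.22) / (0 + j77.78) = 1.224 - j0.896 A.
Step 7 — Convert to polar: |I| = 1.517 A, ∠I = -36.2°.

I = 1.517∠-36.2° A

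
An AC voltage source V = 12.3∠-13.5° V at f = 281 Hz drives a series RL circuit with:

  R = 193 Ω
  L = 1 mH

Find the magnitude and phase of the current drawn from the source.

Step 1 — Angular frequency: ω = 2π·f = 2π·281 = 1766 rad/s.
Step 2 — Component impedances:
  R: Z = R = 193 Ω
  L: Z = jωL = j·1766·0.001 = 0 + j1.766 Ω
Step 3 — Series combination: Z_total = R + L = 193 + j1.766 Ω = 193∠0.5° Ω.
Step 4 — Source phasor: V = 12.3∠-13.5° V = 11.96 - j2.871 V.
Step 5 — Ohm's law: I = V / Z_total = (11.96 - j2.871) / (193 + j1.766) = 0.06183 - j0.01544 A.
Step 6 — Convert to polar: |I| = 0.06373 A, ∠I = -14.0°.

I = 0.06373∠-14.0° A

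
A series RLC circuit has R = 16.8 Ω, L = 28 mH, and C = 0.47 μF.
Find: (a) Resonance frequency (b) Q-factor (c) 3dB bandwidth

Step 1 — Resonance condition Im(Z)=0 gives ω₀ = 1/√(LC).
Step 2 — ω₀ = 1/√(0.028·4.7e-07) = 8717 rad/s.
Step 3 — f₀ = ω₀/(2π) = 1387 Hz.
Step 4 — Series Q: Q = ω₀L/R = 8717·0.028/16.8 = 14.53.
Step 5 — 3dB bandwidth: Δω = ω₀/Q = 600 rad/s; BW = Δω/(2π) = 95.49 Hz.

(a) f₀ = 1387 Hz  (b) Q = 14.53  (c) BW = 95.49 Hz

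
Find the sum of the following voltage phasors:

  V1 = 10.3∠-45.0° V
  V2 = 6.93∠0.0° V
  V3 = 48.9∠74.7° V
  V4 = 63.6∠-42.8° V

Step 1 — Convert each phasor to rectangular form:
  V1 = 10.3·(cos(-45.0°) + j·sin(-45.0°)) = 7.283 - j7.283 V
  V2 = 6.93·(cos(0.0°) + j·sin(0.0°)) = 6.93 V
  V3 = 48.9·(cos(74.7°) + j·sin(74.7°)) = 12.9 + j47.17 V
  V4 = 63.6·(cos(-42.8°) + j·sin(-42.8°)) = 46.67 - j43.21 V
Step 2 — Sum components: V_total = 73.78 - j3.329 V.
Step 3 — Convert to polar: |V_total| = 73.86 V, ∠V_total = -2.6°.

V_total = 73.86∠-2.6° V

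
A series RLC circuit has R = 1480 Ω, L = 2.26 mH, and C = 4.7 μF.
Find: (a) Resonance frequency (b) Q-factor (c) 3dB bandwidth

Step 1 — Resonance condition Im(Z)=0 gives ω₀ = 1/√(LC).
Step 2 — ω₀ = 1/√(0.00226·4.7e-06) = 9703 rad/s.
Step 3 — f₀ = ω₀/(2π) = 1544 Hz.
Step 4 — Series Q: Q = ω₀L/R = 9703·0.00226/1480 = 0.01482.
Step 5 — 3dB bandwidth: Δω = ω₀/Q = 6.549e+05 rad/s; BW = Δω/(2π) = 1.042e+05 Hz.

(a) f₀ = 1544 Hz  (b) Q = 0.01482  (c) BW = 1.042e+05 Hz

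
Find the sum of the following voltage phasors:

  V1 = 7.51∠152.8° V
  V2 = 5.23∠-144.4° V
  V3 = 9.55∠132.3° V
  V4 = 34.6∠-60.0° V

Step 1 — Convert each phasor to rectangular form:
  V1 = 7.51·(cos(152.8°) + j·sin(152.8°)) = -6.68 + j3.433 V
  V2 = 5.23·(cos(-144.4°) + j·sin(-144.4°)) = -4.253 - j3.045 V
  V3 = 9.55·(cos(132.3°) + j·sin(132.3°)) = -6.427 + j7.063 V
  V4 = 34.6·(cos(-60.0°) + j·sin(-60.0°)) = 17.3 - j29.96 V
Step 2 — Sum components: V_total = -0.0593 - j22.51 V.
Step 3 — Convert to polar: |V_total| = 22.51 V, ∠V_total = -90.2°.

V_total = 22.51∠-90.2° V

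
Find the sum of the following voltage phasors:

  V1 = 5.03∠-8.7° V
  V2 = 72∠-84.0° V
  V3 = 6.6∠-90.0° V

Step 1 — Convert each phasor to rectangular form:
  V1 = 5.03·(cos(-8.7°) + j·sin(-8.7°)) = 4.972 - j0.7608 V
  V2 = 72·(cos(-84.0°) + j·sin(-84.0°)) = 7.526 - j71.61 V
  V3 = 6.6·(cos(-90.0°) + j·sin(-90.0°)) = 0 - j6.6 V
Step 2 — Sum components: V_total = 12.5 - j78.97 V.
Step 3 — Convert to polar: |V_total| = 79.95 V, ∠V_total = -81.0°.

V_total = 79.95∠-81.0° V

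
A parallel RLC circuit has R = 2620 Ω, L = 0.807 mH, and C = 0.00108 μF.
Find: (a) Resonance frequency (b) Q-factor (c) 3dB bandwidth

Step 1 — Resonance: ω₀ = 1/√(LC) = 1/√(0.000807·1.08e-09) = 1.071e+06 rad/s.
Step 2 — f₀ = ω₀/(2π) = 1.705e+05 Hz.
Step 3 — Parallel Q: Q = R/(ω₀L) = 2620/(1.071e+06·0.000807) = 3.031.
Step 4 — Bandwidth: Δω = ω₀/Q = 3.534e+05 rad/s; BW = Δω/(2π) = 5.625e+04 Hz.

(a) f₀ = 1.705e+05 Hz  (b) Q = 3.031  (c) BW = 5.625e+04 Hz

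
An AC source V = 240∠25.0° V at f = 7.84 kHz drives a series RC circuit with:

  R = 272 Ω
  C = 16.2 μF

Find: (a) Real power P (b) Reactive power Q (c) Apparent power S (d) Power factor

Step 1 — Angular frequency: ω = 2π·f = 2π·7840 = 4.926e+04 rad/s.
Step 2 — Component impedances:
  R: Z = R = 272 Ω
  C: Z = 1/(jωC) = -j/(ω·C) = 0 - j1.253 Ω
Step 3 — Series combination: Z_total = R + C = 272 - j1.253 Ω = 272∠-0.3° Ω.
Step 4 — Source phasor: V = 240∠25.0° V = 217.5 + j101.4 V.
Step 5 — Current: I = V / Z = 0.7979 + j0.3766 A = 0.8823∠25.3° A.
Step 6 — Complex power: S = V·I* = 211.8 - j0.9756 VA.
Step 7 — Real power: P = Re(S) = 211.8 W.
Step 8 — Reactive power: Q = Im(S) = -0.9756 VAR.
Step 9 — Apparent power: |S| = 211.8 VA.
Step 10 — Power factor: PF = P/|S| = 1 (leading).

(a) P = 211.8 W  (b) Q = -0.9756 VAR  (c) S = 211.8 VA  (d) PF = 1 (leading)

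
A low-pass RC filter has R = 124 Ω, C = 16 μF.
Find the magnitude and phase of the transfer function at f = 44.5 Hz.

Step 1 — Angular frequency: ω = 2π·44.5 = 279.6 rad/s.
Step 2 — Transfer function: H(jω) = 1/(1 + jωRC).
Step 3 — Denominator: 1 + jωRC = 1 + j·279.6·124·1.6e-05 = 1 + j0.5547.
Step 4 — H = 0.7647 - j0.4242.
Step 5 — Magnitude: |H| = 0.8745 (-1.2 dB); phase: φ = -29.0°.

|H| = 0.8745 (-1.2 dB), φ = -29.0°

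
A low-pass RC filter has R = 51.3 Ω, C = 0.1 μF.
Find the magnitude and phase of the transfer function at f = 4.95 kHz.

Step 1 — Angular frequency: ω = 2π·4950 = 3.11e+04 rad/s.
Step 2 — Transfer function: H(jω) = 1/(1 + jωRC).
Step 3 — Denominator: 1 + jωRC = 1 + j·3.11e+04·51.3·1e-07 = 1 + j0.1596.
Step 4 — H = 0.9752 - j0.1556.
Step 5 — Magnitude: |H| = 0.9875 (-0.1 dB); phase: φ = -9.1°.

|H| = 0.9875 (-0.1 dB), φ = -9.1°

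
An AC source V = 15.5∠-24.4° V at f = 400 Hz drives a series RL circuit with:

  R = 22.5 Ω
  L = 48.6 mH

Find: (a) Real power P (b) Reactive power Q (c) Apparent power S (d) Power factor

Step 1 — Angular frequency: ω = 2π·f = 2π·400 = 2513 rad/s.
Step 2 — Component impedances:
  R: Z = R = 22.5 Ω
  L: Z = jωL = j·2513·0.0486 = 0 + j122.1 Ω
Step 3 — Series combination: Z_total = R + L = 22.5 + j122.1 Ω = 124.2∠79.6° Ω.
Step 4 — Source phasor: V = 15.5∠-24.4° V = 14.12 - j6.403 V.
Step 5 — Current: I = V / Z = -0.03011 - j0.1211 A = 0.1248∠-104.0° A.
Step 6 — Complex power: S = V·I* = 0.3504 + j1.902 VA.
Step 7 — Real power: P = Re(S) = 0.3504 W.
Step 8 — Reactive power: Q = Im(S) = 1.902 VAR.
Step 9 — Apparent power: |S| = 1.934 VA.
Step 10 — Power factor: PF = P/|S| = 0.1812 (lagging).

(a) P = 0.3504 W  (b) Q = 1.902 VAR  (c) S = 1.934 VA  (d) PF = 0.1812 (lagging)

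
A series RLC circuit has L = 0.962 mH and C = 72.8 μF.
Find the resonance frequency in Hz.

Step 1 — Resonance condition Im(Z)=0 gives ω₀ = 1/√(LC).
Step 2 — ω₀ = 1/√(0.000962·7.28e-05) = 3779 rad/s.
Step 3 — f₀ = ω₀/(2π) = 601.4 Hz.

f₀ = 601.4 Hz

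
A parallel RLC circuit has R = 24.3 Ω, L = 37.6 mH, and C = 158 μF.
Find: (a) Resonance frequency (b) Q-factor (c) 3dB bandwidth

Step 1 — Resonance: ω₀ = 1/√(LC) = 1/√(0.0376·0.000158) = 410.3 rad/s.
Step 2 — f₀ = ω₀/(2π) = 65.3 Hz.
Step 3 — Parallel Q: Q = R/(ω₀L) = 24.3/(410.3·0.0376) = 1.575.
Step 4 — Bandwidth: Δω = ω₀/Q = 260.5 rad/s; BW = Δω/(2π) = 41.45 Hz.

(a) f₀ = 65.3 Hz  (b) Q = 1.575  (c) BW = 41.45 Hz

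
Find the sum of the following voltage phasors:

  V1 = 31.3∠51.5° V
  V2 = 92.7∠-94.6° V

Step 1 — Convert each phasor to rectangular form:
  V1 = 31.3·(cos(51.5°) + j·sin(51.5°)) = 19.48 + j24.5 V
  V2 = 92.7·(cos(-94.6°) + j·sin(-94.6°)) = -7.434 - j92.4 V
Step 2 — Sum components: V_total = 12.05 - j67.91 V.
Step 3 — Convert to polar: |V_total| = 68.97 V, ∠V_total = -79.9°.

V_total = 68.97∠-79.9° V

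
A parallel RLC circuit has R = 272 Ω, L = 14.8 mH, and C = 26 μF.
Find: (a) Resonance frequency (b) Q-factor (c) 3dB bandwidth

Step 1 — Resonance: ω₀ = 1/√(LC) = 1/√(0.0148·2.6e-05) = 1612 rad/s.
Step 2 — f₀ = ω₀/(2π) = 256.6 Hz.
Step 3 — Parallel Q: Q = R/(ω₀L) = 272/(1612·0.0148) = 11.4.
Step 4 — Bandwidth: Δω = ω₀/Q = 141.4 rad/s; BW = Δω/(2π) = 22.5 Hz.

(a) f₀ = 256.6 Hz  (b) Q = 11.4  (c) BW = 22.5 Hz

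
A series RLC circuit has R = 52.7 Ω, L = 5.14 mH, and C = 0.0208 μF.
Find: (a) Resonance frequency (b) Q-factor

Step 1 — Resonance condition Im(Z)=0 gives ω₀ = 1/√(LC).
Step 2 — ω₀ = 1/√(0.00514·2.08e-08) = 9.671e+04 rad/s.
Step 3 — f₀ = ω₀/(2π) = 1.539e+04 Hz.
Step 4 — Series Q: Q = ω₀L/R = 9.671e+04·0.00514/52.7 = 9.433.

(a) f₀ = 1.539e+04 Hz  (b) Q = 9.433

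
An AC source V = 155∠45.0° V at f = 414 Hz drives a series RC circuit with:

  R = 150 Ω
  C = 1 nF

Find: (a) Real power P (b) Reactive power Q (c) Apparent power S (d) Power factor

Step 1 — Angular frequency: ω = 2π·f = 2π·414 = 2601 rad/s.
Step 2 — Component impedances:
  R: Z = R = 150 Ω
  C: Z = 1/(jωC) = -j/(ω·C) = 0 - j3.844e+05 Ω
Step 3 — Series combination: Z_total = R + C = 150 - j3.844e+05 Ω = 3.844e+05∠-90.0° Ω.
Step 4 — Source phasor: V = 155∠45.0° V = 109.6 + j109.6 V.
Step 5 — Current: I = V / Z = -0.000285 + j0.0002852 A = 0.0004032∠135.0° A.
Step 6 — Complex power: S = V·I* = 2.438e-05 - j0.06249 VA.
Step 7 — Real power: P = Re(S) = 2.438e-05 W.
Step 8 — Reactive power: Q = Im(S) = -0.06249 VAR.
Step 9 — Apparent power: |S| = 0.06249 VA.
Step 10 — Power factor: PF = P/|S| = 0.0003902 (leading).

(a) P = 2.438e-05 W  (b) Q = -0.06249 VAR  (c) S = 0.06249 VA  (d) PF = 0.0003902 (leading)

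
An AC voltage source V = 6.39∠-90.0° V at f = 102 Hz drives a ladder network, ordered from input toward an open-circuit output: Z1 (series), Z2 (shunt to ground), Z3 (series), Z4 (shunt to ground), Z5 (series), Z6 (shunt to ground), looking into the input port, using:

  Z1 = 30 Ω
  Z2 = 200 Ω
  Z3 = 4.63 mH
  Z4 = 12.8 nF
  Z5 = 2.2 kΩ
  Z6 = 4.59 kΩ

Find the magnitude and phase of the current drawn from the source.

Step 1 — Angular frequency: ω = 2π·f = 2π·102 = 640.9 rad/s.
Step 2 — Component impedances:
  Z1: Z = R = 30 Ω
  Z2: Z = R = 200 Ω
  Z3: Z = jωL = j·640.9·0.00463 = 0 + j2.967 Ω
  Z4: Z = 1/(jωC) = -j/(ω·C) = 0 - j1.219e+05 Ω
  Z5: Z = R = 2200 Ω
  Z6: Z = R = 4590 Ω
Step 3 — Ladder network (open output): work backward from the far end, alternating series and parallel combinations. Z_in = 224.3 - j0.3072 Ω = 224.3∠-0.1° Ω.
Step 4 — Source phasor: V = 6.39∠-90.0° V = 0 - j6.39 V.
Step 5 — Ohm's law: I = V / Z_total = (0 - j6.39) / (224.3 - j0.3072) = 3.903e-05 - j0.02849 A.
Step 6 — Convert to polar: |I| = 0.02849 A, ∠I = -89.9°.

I = 0.02849∠-89.9° A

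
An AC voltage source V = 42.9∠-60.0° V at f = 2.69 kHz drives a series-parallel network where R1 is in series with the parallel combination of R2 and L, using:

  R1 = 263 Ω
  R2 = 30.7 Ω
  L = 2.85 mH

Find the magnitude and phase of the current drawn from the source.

Step 1 — Angular frequency: ω = 2π·f = 2π·2690 = 1.69e+04 rad/s.
Step 2 — Component impedances:
  R1: Z = R = 263 Ω
  R2: Z = R = 30.7 Ω
  L: Z = jωL = j·1.69e+04·0.00285 = 0 + j48.17 Ω
Step 3 — Parallel branch: R2 || L = 1/(1/R2 + 1/L) = 21.83 + j13.91 Ω.
Step 4 — Series with R1: Z_total = R1 + (R2 || L) = 284.8 + j13.91 Ω = 285.2∠2.8° Ω.
Step 5 — Source phasor: V = 42.9∠-60.0° V = 21.45 - j37.15 V.
Step 6 — Ohm's law: I = V / Z_total = (21.45 - j37.15) / (284.8 + j13.91) = 0.06877 - j0.1338 A.
Step 7 — Convert to polar: |I| = 0.1504 A, ∠I = -62.8°.

I = 0.1504∠-62.8° A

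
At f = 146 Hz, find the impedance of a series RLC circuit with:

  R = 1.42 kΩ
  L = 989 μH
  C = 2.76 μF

Step 1 — Angular frequency: ω = 2π·f = 2π·146 = 917.3 rad/s.
Step 2 — Component impedances:
  R: Z = R = 1420 Ω
  L: Z = jωL = j·917.3·0.000989 = 0 + j0.9073 Ω
  C: Z = 1/(jωC) = -j/(ω·C) = 0 - j395 Ω
Step 3 — Series combination: Z_total = R + L + C = 1420 - j394.1 Ω = 1474∠-15.5° Ω.

Z = 1420 - j394.1 Ω = 1474∠-15.5° Ω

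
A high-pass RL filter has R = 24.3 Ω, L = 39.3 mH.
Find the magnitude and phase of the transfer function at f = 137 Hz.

Step 1 — Angular frequency: ω = 2π·137 = 860.8 rad/s.
Step 2 — Transfer function: H(jω) = jωL/(R + jωL).
Step 3 — Numerator jωL = j·33.83; denominator R + jωL = 24.3 + j33.83.
Step 4 — H = 0.6596 + j0.4738.
Step 5 — Magnitude: |H| = 0.8122 (-1.8 dB); phase: φ = 35.7°.

|H| = 0.8122 (-1.8 dB), φ = 35.7°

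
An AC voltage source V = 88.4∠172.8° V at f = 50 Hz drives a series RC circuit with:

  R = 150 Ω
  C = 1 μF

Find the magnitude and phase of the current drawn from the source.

Step 1 — Angular frequency: ω = 2π·f = 2π·50 = 314.2 rad/s.
Step 2 — Component impedances:
  R: Z = R = 150 Ω
  C: Z = 1/(jωC) = -j/(ω·C) = 0 - j3183 Ω
Step 3 — Series combination: Z_total = R + C = 150 - j3183 Ω = 3187∠-87.3° Ω.
Step 4 — Source phasor: V = 88.4∠172.8° V = -87.7 + j11.08 V.
Step 5 — Ohm's law: I = V / Z_total = (-87.7 + j11.08) / (150 - j3183) = -0.004769 - j0.02733 A.
Step 6 — Convert to polar: |I| = 0.02774 A, ∠I = -99.9°.

I = 0.02774∠-99.9° A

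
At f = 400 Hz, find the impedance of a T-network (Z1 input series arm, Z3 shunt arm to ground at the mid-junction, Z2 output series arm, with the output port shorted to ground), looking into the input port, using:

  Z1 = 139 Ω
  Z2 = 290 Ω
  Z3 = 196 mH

Step 1 — Angular frequency: ω = 2π·f = 2π·400 = 2513 rad/s.
Step 2 — Component impedances:
  Z1: Z = R = 139 Ω
  Z2: Z = R = 290 Ω
  Z3: Z = jωL = j·2513·0.196 = 0 + j492.6 Ω
Step 3 — With the output port shorted to ground, the output series arm Z2 runs from the junction to ground; the shunt arm Z3 also runs from the junction to ground. They appear in parallel: Z3 || Z2 = 215.4 + j126.8 Ω.
Step 4 — Series with input arm Z1: Z_in = Z1 + (Z3 || Z2) = 354.4 + j126.8 Ω = 376.4∠19.7° Ω.

Z = 354.4 + j126.8 Ω = 376.4∠19.7° Ω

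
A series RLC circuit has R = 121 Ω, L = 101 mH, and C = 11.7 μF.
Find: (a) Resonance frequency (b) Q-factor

Step 1 — Resonance condition Im(Z)=0 gives ω₀ = 1/√(LC).
Step 2 — ω₀ = 1/√(0.101·1.17e-05) = 919.9 rad/s.
Step 3 — f₀ = ω₀/(2π) = 146.4 Hz.
Step 4 — Series Q: Q = ω₀L/R = 919.9·0.101/121 = 0.7679.

(a) f₀ = 146.4 Hz  (b) Q = 0.7679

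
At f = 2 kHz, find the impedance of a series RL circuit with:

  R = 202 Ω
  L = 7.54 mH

Step 1 — Angular frequency: ω = 2π·f = 2π·2000 = 1.257e+04 rad/s.
Step 2 — Component impedances:
  R: Z = R = 202 Ω
  L: Z = jωL = j·1.257e+04·0.00754 = 0 + j94.75 Ω
Step 3 — Series combination: Z_total = R + L = 202 + j94.75 Ω = 223.1∠25.1° Ω.

Z = 202 + j94.75 Ω = 223.1∠25.1° Ω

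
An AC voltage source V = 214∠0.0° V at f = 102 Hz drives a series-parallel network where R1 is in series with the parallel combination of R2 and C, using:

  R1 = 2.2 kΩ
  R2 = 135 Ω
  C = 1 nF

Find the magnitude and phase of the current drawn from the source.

Step 1 — Angular frequency: ω = 2π·f = 2π·102 = 640.9 rad/s.
Step 2 — Component impedances:
  R1: Z = R = 2200 Ω
  R2: Z = R = 135 Ω
  C: Z = 1/(jωC) = -j/(ω·C) = 0 - j1.56e+06 Ω
Step 3 — Parallel branch: R2 || C = 1/(1/R2 + 1/C) = 135 - j0.01168 Ω.
Step 4 — Series with R1: Z_total = R1 + (R2 || C) = 2335 - j0.01168 Ω = 2335∠-0.0° Ω.
Step 5 — Source phasor: V = 214∠0.0° V = 214 V.
Step 6 — Ohm's law: I = V / Z_total = (214) / (2335 - j0.01168) = 0.09165 + j4.584e-07 A.
Step 7 — Convert to polar: |I| = 0.09165 A, ∠I = 0.0°.

I = 0.09165∠0.0° A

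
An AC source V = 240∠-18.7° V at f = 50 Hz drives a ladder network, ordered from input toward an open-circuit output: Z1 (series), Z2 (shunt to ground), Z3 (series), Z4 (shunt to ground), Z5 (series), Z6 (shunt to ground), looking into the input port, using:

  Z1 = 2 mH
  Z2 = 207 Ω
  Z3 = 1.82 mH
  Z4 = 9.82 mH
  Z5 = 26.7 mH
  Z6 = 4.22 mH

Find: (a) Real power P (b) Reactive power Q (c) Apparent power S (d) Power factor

Step 1 — Angular frequency: ω = 2π·f = 2π·50 = 314.2 rad/s.
Step 2 — Component impedances:
  Z1: Z = jωL = j·314.2·0.002 = 0 + j0.6283 Ω
  Z2: Z = R = 207 Ω
  Z3: Z = jωL = j·314.2·0.00182 = 0 + j0.5718 Ω
  Z4: Z = jωL = j·314.2·0.00982 = 0 + j3.085 Ω
  Z5: Z = jωL = j·314.2·0.0267 = 0 + j8.388 Ω
  Z6: Z = jωL = j·314.2·0.00422 = 0 + j1.326 Ω
Step 3 — Ladder network (open output): work backward from the far end, alternating series and parallel combinations. Z_in = 0.04099 + j3.541 Ω = 3.541∠89.3° Ω.
Step 4 — Source phasor: V = 240∠-18.7° V = 227.3 - j76.95 V.
Step 5 — Current: I = V / Z = -20.98 - j64.44 A = 67.77∠-108.0° A.
Step 6 — Complex power: S = V·I* = 188.3 + j1.626e+04 VA.
Step 7 — Real power: P = Re(S) = 188.3 W.
Step 8 — Reactive power: Q = Im(S) = 1.626e+04 VAR.
Step 9 — Apparent power: |S| = 1.627e+04 VA.
Step 10 — Power factor: PF = P/|S| = 0.01158 (lagging).

(a) P = 188.3 W  (b) Q = 1.626e+04 VAR  (c) S = 1.627e+04 VA  (d) PF = 0.01158 (lagging)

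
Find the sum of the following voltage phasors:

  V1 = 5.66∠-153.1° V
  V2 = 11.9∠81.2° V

Step 1 — Convert each phasor to rectangular form:
  V1 = 5.66·(cos(-153.1°) + j·sin(-153.1°)) = -5.048 - j2.561 V
  V2 = 11.9·(cos(81.2°) + j·sin(81.2°)) = 1.821 + j11.76 V
Step 2 — Sum components: V_total = -3.227 + j9.199 V.
Step 3 — Convert to polar: |V_total| = 9.749 V, ∠V_total = 109.3°.

V_total = 9.749∠109.3° V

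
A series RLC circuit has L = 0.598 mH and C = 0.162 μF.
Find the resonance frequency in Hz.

Step 1 — Resonance condition Im(Z)=0 gives ω₀ = 1/√(LC).
Step 2 — ω₀ = 1/√(0.000598·1.62e-07) = 1.016e+05 rad/s.
Step 3 — f₀ = ω₀/(2π) = 1.617e+04 Hz.

f₀ = 1.617e+04 Hz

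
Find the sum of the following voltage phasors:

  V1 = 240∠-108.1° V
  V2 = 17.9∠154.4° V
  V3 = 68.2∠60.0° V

Step 1 — Convert each phasor to rectangular form:
  V1 = 240·(cos(-108.1°) + j·sin(-108.1°)) = -74.56 - j228.1 V
  V2 = 17.9·(cos(154.4°) + j·sin(154.4°)) = -16.14 + j7.734 V
  V3 = 68.2·(cos(60.0°) + j·sin(60.0°)) = 34.1 + j59.06 V
Step 2 — Sum components: V_total = -56.61 - j161.3 V.
Step 3 — Convert to polar: |V_total| = 171 V, ∠V_total = -109.3°.

V_total = 171∠-109.3° V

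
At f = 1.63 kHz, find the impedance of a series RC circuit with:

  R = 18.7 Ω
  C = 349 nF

Step 1 — Angular frequency: ω = 2π·f = 2π·1630 = 1.024e+04 rad/s.
Step 2 — Component impedances:
  R: Z = R = 18.7 Ω
  C: Z = 1/(jωC) = -j/(ω·C) = 0 - j279.8 Ω
Step 3 — Series combination: Z_total = R + C = 18.7 - j279.8 Ω = 280.4∠-86.2° Ω.

Z = 18.7 - j279.8 Ω = 280.4∠-86.2° Ω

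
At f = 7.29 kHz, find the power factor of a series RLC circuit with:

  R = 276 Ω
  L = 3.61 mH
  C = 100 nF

Step 1 — Angular frequency: ω = 2π·f = 2π·7290 = 4.58e+04 rad/s.
Step 2 — Component impedances:
  R: Z = R = 276 Ω
  L: Z = jωL = j·4.58e+04·0.00361 = 0 + j165.4 Ω
  C: Z = 1/(jωC) = -j/(ω·C) = 0 - j218.3 Ω
Step 3 — Series combination: Z_total = R + L + C = 276 - j52.97 Ω = 281∠-10.9° Ω.
Step 4 — Power factor: PF = cos(φ) = Re(Z)/|Z| = 276/281.04 = 0.9821.
Step 5 — Type: Im(Z) = -52.97 ⇒ leading (phase φ = -10.9°).

PF = 0.9821 (leading, φ = -10.9°)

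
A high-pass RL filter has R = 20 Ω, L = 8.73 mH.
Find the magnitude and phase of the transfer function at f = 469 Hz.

Step 1 — Angular frequency: ω = 2π·469 = 2947 rad/s.
Step 2 — Transfer function: H(jω) = jωL/(R + jωL).
Step 3 — Numerator jωL = j·25.73; denominator R + jωL = 20 + j25.73.
Step 4 — H = 0.6233 + j0.4846.
Step 5 — Magnitude: |H| = 0.7895 (-2.1 dB); phase: φ = 37.9°.

|H| = 0.7895 (-2.1 dB), φ = 37.9°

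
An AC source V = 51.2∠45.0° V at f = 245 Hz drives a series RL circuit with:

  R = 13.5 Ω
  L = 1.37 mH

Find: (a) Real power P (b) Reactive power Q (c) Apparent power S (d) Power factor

Step 1 — Angular frequency: ω = 2π·f = 2π·245 = 1539 rad/s.
Step 2 — Component impedances:
  R: Z = R = 13.5 Ω
  L: Z = jωL = j·1539·0.00137 = 0 + j2.109 Ω
Step 3 — Series combination: Z_total = R + L = 13.5 + j2.109 Ω = 13.66∠8.9° Ω.
Step 4 — Source phasor: V = 51.2∠45.0° V = 36.2 + j36.2 V.
Step 5 — Current: I = V / Z = 3.027 + j2.209 A = 3.747∠36.1° A.
Step 6 — Complex power: S = V·I* = 189.6 + j29.61 VA.
Step 7 — Real power: P = Re(S) = 189.6 W.
Step 8 — Reactive power: Q = Im(S) = 29.61 VAR.
Step 9 — Apparent power: |S| = 191.9 VA.
Step 10 — Power factor: PF = P/|S| = 0.988 (lagging).

(a) P = 189.6 W  (b) Q = 29.61 VAR  (c) S = 191.9 VA  (d) PF = 0.988 (lagging)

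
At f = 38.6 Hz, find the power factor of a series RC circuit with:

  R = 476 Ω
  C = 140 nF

Step 1 — Angular frequency: ω = 2π·f = 2π·38.6 = 242.5 rad/s.
Step 2 — Component impedances:
  R: Z = R = 476 Ω
  C: Z = 1/(jωC) = -j/(ω·C) = 0 - j2.945e+04 Ω
Step 3 — Series combination: Z_total = R + C = 476 - j2.945e+04 Ω = 2.946e+04∠-89.1° Ω.
Step 4 — Power factor: PF = cos(φ) = Re(Z)/|Z| = 476/2.946e+04 = 0.01616.
Step 5 — Type: Im(Z) = -2.945e+04 ⇒ leading (phase φ = -89.1°).

PF = 0.01616 (leading, φ = -89.1°)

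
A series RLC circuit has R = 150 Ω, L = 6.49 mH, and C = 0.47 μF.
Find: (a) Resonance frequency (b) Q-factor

Step 1 — Resonance condition Im(Z)=0 gives ω₀ = 1/√(LC).
Step 2 — ω₀ = 1/√(0.00649·4.7e-07) = 1.811e+04 rad/s.
Step 3 — f₀ = ω₀/(2π) = 2882 Hz.
Step 4 — Series Q: Q = ω₀L/R = 1.811e+04·0.00649/150 = 0.7834.

(a) f₀ = 2882 Hz  (b) Q = 0.7834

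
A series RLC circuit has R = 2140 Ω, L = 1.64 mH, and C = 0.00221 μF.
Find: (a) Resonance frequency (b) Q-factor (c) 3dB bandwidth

Step 1 — Resonance: ω₀ = 1/√(LC) = 1/√(0.00164·2.21e-09) = 5.253e+05 rad/s.
Step 2 — f₀ = ω₀/(2π) = 8.36e+04 Hz.
Step 3 — Series Q: Q = ω₀L/R = 5.253e+05·0.00164/2140 = 0.4025.
Step 4 — Bandwidth: Δω = ω₀/Q = 1.305e+06 rad/s; BW = Δω/(2π) = 2.077e+05 Hz.

(a) f₀ = 8.36e+04 Hz  (b) Q = 0.4025  (c) BW = 2.077e+05 Hz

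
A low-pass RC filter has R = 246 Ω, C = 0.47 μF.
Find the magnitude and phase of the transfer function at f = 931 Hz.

Step 1 — Angular frequency: ω = 2π·931 = 5850 rad/s.
Step 2 — Transfer function: H(jω) = 1/(1 + jωRC).
Step 3 — Denominator: 1 + jωRC = 1 + j·5850·246·4.7e-07 = 1 + j0.6763.
Step 4 — H = 0.6861 - j0.4641.
Step 5 — Magnitude: |H| = 0.8283 (-1.6 dB); phase: φ = -34.1°.

|H| = 0.8283 (-1.6 dB), φ = -34.1°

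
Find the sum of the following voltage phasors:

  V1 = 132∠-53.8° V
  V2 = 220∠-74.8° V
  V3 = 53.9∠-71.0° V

Step 1 — Convert each phasor to rectangular form:
  V1 = 132·(cos(-53.8°) + j·sin(-53.8°)) = 77.96 - j106.5 V
  V2 = 220·(cos(-74.8°) + j·sin(-74.8°)) = 57.68 - j212.3 V
  V3 = 53.9·(cos(-71.0°) + j·sin(-71.0°)) = 17.55 - j50.96 V
Step 2 — Sum components: V_total = 153.2 - j369.8 V.
Step 3 — Convert to polar: |V_total| = 400.3 V, ∠V_total = -67.5°.

V_total = 400.3∠-67.5° V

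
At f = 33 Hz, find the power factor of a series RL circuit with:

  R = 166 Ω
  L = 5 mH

Step 1 — Angular frequency: ω = 2π·f = 2π·33 = 207.3 rad/s.
Step 2 — Component impedances:
  R: Z = R = 166 Ω
  L: Z = jωL = j·207.3·0.005 = 0 + j1.037 Ω
Step 3 — Series combination: Z_total = R + L = 166 + j1.037 Ω = 166∠0.4° Ω.
Step 4 — Power factor: PF = cos(φ) = Re(Z)/|Z| = 166/166 = 1.
Step 5 — Type: Im(Z) = 1.037 ⇒ lagging (phase φ = 0.4°).

PF = 1 (lagging, φ = 0.4°)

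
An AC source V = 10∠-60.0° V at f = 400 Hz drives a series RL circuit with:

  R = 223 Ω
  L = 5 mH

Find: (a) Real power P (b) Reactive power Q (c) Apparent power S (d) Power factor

Step 1 — Angular frequency: ω = 2π·f = 2π·400 = 2513 rad/s.
Step 2 — Component impedances:
  R: Z = R = 223 Ω
  L: Z = jωL = j·2513·0.005 = 0 + j12.57 Ω
Step 3 — Series combination: Z_total = R + L = 223 + j12.57 Ω = 223.4∠3.2° Ω.
Step 4 — Source phasor: V = 10∠-60.0° V = 5 - j8.66 V.
Step 5 — Current: I = V / Z = 0.02017 - j0.03997 A = 0.04477∠-63.2° A.
Step 6 — Complex power: S = V·I* = 0.447 + j0.02519 VA.
Step 7 — Real power: P = Re(S) = 0.447 W.
Step 8 — Reactive power: Q = Im(S) = 0.02519 VAR.
Step 9 — Apparent power: |S| = 0.4477 VA.
Step 10 — Power factor: PF = P/|S| = 0.9984 (lagging).

(a) P = 0.447 W  (b) Q = 0.02519 VAR  (c) S = 0.4477 VA  (d) PF = 0.9984 (lagging)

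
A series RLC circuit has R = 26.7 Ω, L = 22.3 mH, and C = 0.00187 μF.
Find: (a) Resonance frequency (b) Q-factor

Step 1 — Resonance condition Im(Z)=0 gives ω₀ = 1/√(LC).
Step 2 — ω₀ = 1/√(0.0223·1.87e-09) = 1.549e+05 rad/s.
Step 3 — f₀ = ω₀/(2π) = 2.465e+04 Hz.
Step 4 — Series Q: Q = ω₀L/R = 1.549e+05·0.0223/26.7 = 129.3.

(a) f₀ = 2.465e+04 Hz  (b) Q = 129.3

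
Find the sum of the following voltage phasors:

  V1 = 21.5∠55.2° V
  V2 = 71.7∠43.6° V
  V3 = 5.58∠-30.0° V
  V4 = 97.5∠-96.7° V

Step 1 — Convert each phasor to rectangular form:
  V1 = 21.5·(cos(55.2°) + j·sin(55.2°)) = 12.27 + j17.65 V
  V2 = 71.7·(cos(43.6°) + j·sin(43.6°)) = 51.92 + j49.45 V
  V3 = 5.58·(cos(-30.0°) + j·sin(-30.0°)) = 4.832 - j2.79 V
  V4 = 97.5·(cos(-96.7°) + j·sin(-96.7°)) = -11.38 - j96.83 V
Step 2 — Sum components: V_total = 57.65 - j32.52 V.
Step 3 — Convert to polar: |V_total| = 66.19 V, ∠V_total = -29.4°.

V_total = 66.19∠-29.4° V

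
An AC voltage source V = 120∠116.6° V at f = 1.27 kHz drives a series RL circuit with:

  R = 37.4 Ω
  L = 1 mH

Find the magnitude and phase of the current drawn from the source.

Step 1 — Angular frequency: ω = 2π·f = 2π·1270 = 7980 rad/s.
Step 2 — Component impedances:
  R: Z = R = 37.4 Ω
  L: Z = jωL = j·7980·0.001 = 0 + j7.98 Ω
Step 3 — Series combination: Z_total = R + L = 37.4 + j7.98 Ω = 38.24∠12.0° Ω.
Step 4 — Source phasor: V = 120∠116.6° V = -53.73 + j107.3 V.
Step 5 — Ohm's law: I = V / Z_total = (-53.73 + j107.3) / (37.4 + j7.98) = -0.7886 + j3.037 A.
Step 6 — Convert to polar: |I| = 3.138 A, ∠I = 104.6°.

I = 3.138∠104.6° A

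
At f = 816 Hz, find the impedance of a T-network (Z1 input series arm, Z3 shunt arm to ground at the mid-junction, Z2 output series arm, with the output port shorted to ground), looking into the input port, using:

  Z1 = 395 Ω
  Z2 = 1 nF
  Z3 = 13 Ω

Step 1 — Angular frequency: ω = 2π·f = 2π·816 = 5127 rad/s.
Step 2 — Component impedances:
  Z1: Z = R = 395 Ω
  Z2: Z = 1/(jωC) = -j/(ω·C) = 0 - j1.95e+05 Ω
  Z3: Z = R = 13 Ω
Step 3 — With the output port shorted to ground, the output series arm Z2 runs from the junction to ground; the shunt arm Z3 also runs from the junction to ground. They appear in parallel: Z3 || Z2 = 13 - j0.0008665 Ω.
Step 4 — Series with input arm Z1: Z_in = Z1 + (Z3 || Z2) = 408 - j0.0008665 Ω = 408∠-0.0° Ω.

Z = 408 - j0.0008665 Ω = 408∠-0.0° Ω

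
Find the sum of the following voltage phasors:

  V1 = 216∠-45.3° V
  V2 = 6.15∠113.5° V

Step 1 — Convert each phasor to rectangular form:
  V1 = 216·(cos(-45.3°) + j·sin(-45.3°)) = 151.9 - j153.5 V
  V2 = 6.15·(cos(113.5°) + j·sin(113.5°)) = -2.452 + j5.64 V
Step 2 — Sum components: V_total = 149.5 - j147.9 V.
Step 3 — Convert to polar: |V_total| = 210.3 V, ∠V_total = -44.7°.

V_total = 210.3∠-44.7° V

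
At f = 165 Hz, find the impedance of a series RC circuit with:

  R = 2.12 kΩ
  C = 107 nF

Step 1 — Angular frequency: ω = 2π·f = 2π·165 = 1037 rad/s.
Step 2 — Component impedances:
  R: Z = R = 2120 Ω
  C: Z = 1/(jωC) = -j/(ω·C) = 0 - j9015 Ω
Step 3 — Series combination: Z_total = R + C = 2120 - j9015 Ω = 9261∠-76.8° Ω.

Z = 2120 - j9015 Ω = 9261∠-76.8° Ω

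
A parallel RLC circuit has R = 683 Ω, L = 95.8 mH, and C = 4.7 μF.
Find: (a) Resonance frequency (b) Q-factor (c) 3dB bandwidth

Step 1 — Resonance: ω₀ = 1/√(LC) = 1/√(0.0958·4.7e-06) = 1490 rad/s.
Step 2 — f₀ = ω₀/(2π) = 237.2 Hz.
Step 3 — Parallel Q: Q = R/(ω₀L) = 683/(1490·0.0958) = 4.784.
Step 4 — Bandwidth: Δω = ω₀/Q = 311.5 rad/s; BW = Δω/(2π) = 49.58 Hz.

(a) f₀ = 237.2 Hz  (b) Q = 4.784  (c) BW = 49.58 Hz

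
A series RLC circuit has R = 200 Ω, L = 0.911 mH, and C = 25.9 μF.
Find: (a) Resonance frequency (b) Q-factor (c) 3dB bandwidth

Step 1 — Resonance: ω₀ = 1/√(LC) = 1/√(0.000911·2.59e-05) = 6510 rad/s.
Step 2 — f₀ = ω₀/(2π) = 1036 Hz.
Step 3 — Series Q: Q = ω₀L/R = 6510·0.000911/200 = 0.02965.
Step 4 — Bandwidth: Δω = ω₀/Q = 2.195e+05 rad/s; BW = Δω/(2π) = 3.494e+04 Hz.

(a) f₀ = 1036 Hz  (b) Q = 0.02965  (c) BW = 3.494e+04 Hz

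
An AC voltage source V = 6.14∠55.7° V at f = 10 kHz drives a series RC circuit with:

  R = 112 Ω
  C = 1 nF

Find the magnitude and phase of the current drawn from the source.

Step 1 — Angular frequency: ω = 2π·f = 2π·1e+04 = 6.283e+04 rad/s.
Step 2 — Component impedances:
  R: Z = R = 112 Ω
  C: Z = 1/(jωC) = -j/(ω·C) = 0 - j1.592e+04 Ω
Step 3 — Series combination: Z_total = R + C = 112 - j1.592e+04 Ω = 1.592e+04∠-89.6° Ω.
Step 4 — Source phasor: V = 6.14∠55.7° V = 3.46 + j5.072 V.
Step 5 — Ohm's law: I = V / Z_total = (3.46 + j5.072) / (112 - j1.592e+04) = -0.0003172 + j0.0002196 A.
Step 6 — Convert to polar: |I| = 0.0003858 A, ∠I = 145.3°.

I = 0.0003858∠145.3° A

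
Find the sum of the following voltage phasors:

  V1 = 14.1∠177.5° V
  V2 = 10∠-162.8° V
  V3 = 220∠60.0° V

Step 1 — Convert each phasor to rectangular form:
  V1 = 14.1·(cos(177.5°) + j·sin(177.5°)) = -14.09 + j0.615 V
  V2 = 10·(cos(-162.8°) + j·sin(-162.8°)) = -9.553 - j2.957 V
  V3 = 220·(cos(60.0°) + j·sin(60.0°)) = 110 + j190.5 V
Step 2 — Sum components: V_total = 86.36 + j188.2 V.
Step 3 — Convert to polar: |V_total| = 207.1 V, ∠V_total = 65.3°.

V_total = 207.1∠65.3° V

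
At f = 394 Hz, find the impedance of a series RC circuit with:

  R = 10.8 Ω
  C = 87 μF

Step 1 — Angular frequency: ω = 2π·f = 2π·394 = 2476 rad/s.
Step 2 — Component impedances:
  R: Z = R = 10.8 Ω
  C: Z = 1/(jωC) = -j/(ω·C) = 0 - j4.643 Ω
Step 3 — Series combination: Z_total = R + C = 10.8 - j4.643 Ω = 11.76∠-23.3° Ω.

Z = 10.8 - j4.643 Ω = 11.76∠-23.3° Ω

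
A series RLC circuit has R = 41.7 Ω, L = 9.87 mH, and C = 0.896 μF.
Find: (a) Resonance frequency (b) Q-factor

Step 1 — Resonance condition Im(Z)=0 gives ω₀ = 1/√(LC).
Step 2 — ω₀ = 1/√(0.00987·8.96e-07) = 1.063e+04 rad/s.
Step 3 — f₀ = ω₀/(2π) = 1692 Hz.
Step 4 — Series Q: Q = ω₀L/R = 1.063e+04·0.00987/41.7 = 2.517.

(a) f₀ = 1692 Hz  (b) Q = 2.517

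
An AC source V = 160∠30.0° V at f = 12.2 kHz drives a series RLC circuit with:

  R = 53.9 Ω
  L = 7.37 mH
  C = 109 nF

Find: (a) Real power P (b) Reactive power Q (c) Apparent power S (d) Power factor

Step 1 — Angular frequency: ω = 2π·f = 2π·1.22e+04 = 7.665e+04 rad/s.
Step 2 — Component impedances:
  R: Z = R = 53.9 Ω
  L: Z = jωL = j·7.665e+04·0.00737 = 0 + j564.9 Ω
  C: Z = 1/(jωC) = -j/(ω·C) = 0 - j119.7 Ω
Step 3 — Series combination: Z_total = R + L + C = 53.9 + j445.3 Ω = 448.5∠83.1° Ω.
Step 4 — Source phasor: V = 160∠30.0° V = 138.6 + j80 V.
Step 5 — Current: I = V / Z = 0.2142 - j0.2853 A = 0.3567∠-53.1° A.
Step 6 — Complex power: S = V·I* = 6.859 + j56.66 VA.
Step 7 — Real power: P = Re(S) = 6.859 W.
Step 8 — Reactive power: Q = Im(S) = 56.66 VAR.
Step 9 — Apparent power: |S| = 57.08 VA.
Step 10 — Power factor: PF = P/|S| = 0.1202 (lagging).

(a) P = 6.859 W  (b) Q = 56.66 VAR  (c) S = 57.08 VA  (d) PF = 0.1202 (lagging)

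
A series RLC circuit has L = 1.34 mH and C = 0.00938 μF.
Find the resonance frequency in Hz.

Step 1 — Resonance condition Im(Z)=0 gives ω₀ = 1/√(LC).
Step 2 — ω₀ = 1/√(0.00134·9.38e-09) = 2.821e+05 rad/s.
Step 3 — f₀ = ω₀/(2π) = 4.489e+04 Hz.

f₀ = 4.489e+04 Hz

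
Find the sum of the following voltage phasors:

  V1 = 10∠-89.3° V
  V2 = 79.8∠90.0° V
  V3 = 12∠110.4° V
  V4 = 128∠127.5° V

Step 1 — Convert each phasor to rectangular form:
  V1 = 10·(cos(-89.3°) + j·sin(-89.3°)) = 0.1222 - j9.999 V
  V2 = 79.8·(cos(90.0°) + j·sin(90.0°)) = 0 + j79.8 V
  V3 = 12·(cos(110.4°) + j·sin(110.4°)) = -4.183 + j11.25 V
  V4 = 128·(cos(127.5°) + j·sin(127.5°)) = -77.92 + j101.5 V
Step 2 — Sum components: V_total = -81.98 + j182.6 V.
Step 3 — Convert to polar: |V_total| = 200.2 V, ∠V_total = 114.2°.

V_total = 200.2∠114.2° V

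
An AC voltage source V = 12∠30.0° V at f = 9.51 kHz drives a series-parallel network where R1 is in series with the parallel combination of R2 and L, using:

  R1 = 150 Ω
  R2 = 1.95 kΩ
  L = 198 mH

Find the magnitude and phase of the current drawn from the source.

Step 1 — Angular frequency: ω = 2π·f = 2π·9510 = 5.975e+04 rad/s.
Step 2 — Component impedances:
  R1: Z = R = 150 Ω
  R2: Z = R = 1950 Ω
  L: Z = jωL = j·5.975e+04·0.198 = 0 + j1.183e+04 Ω
Step 3 — Parallel branch: R2 || L = 1/(1/R2 + 1/L) = 1898 + j312.9 Ω.
Step 4 — Series with R1: Z_total = R1 + (R2 || L) = 2048 + j312.9 Ω = 2072∠8.7° Ω.
Step 5 — Source phasor: V = 12∠30.0° V = 10.39 + j6 V.
Step 6 — Ohm's law: I = V / Z_total = (10.39 + j6) / (2048 + j312.9) = 0.005395 + j0.002105 A.
Step 7 — Convert to polar: |I| = 0.005791 A, ∠I = 21.3°.

I = 0.005791∠21.3° A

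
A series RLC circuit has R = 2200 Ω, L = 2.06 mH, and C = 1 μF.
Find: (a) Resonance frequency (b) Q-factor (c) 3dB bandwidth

Step 1 — Resonance: ω₀ = 1/√(LC) = 1/√(0.00206·1e-06) = 2.203e+04 rad/s.
Step 2 — f₀ = ω₀/(2π) = 3507 Hz.
Step 3 — Series Q: Q = ω₀L/R = 2.203e+04·0.00206/2200 = 0.02063.
Step 4 — Bandwidth: Δω = ω₀/Q = 1.068e+06 rad/s; BW = Δω/(2π) = 1.7e+05 Hz.

(a) f₀ = 3507 Hz  (b) Q = 0.02063  (c) BW = 1.7e+05 Hz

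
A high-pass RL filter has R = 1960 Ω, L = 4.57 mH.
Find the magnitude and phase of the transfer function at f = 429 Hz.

Step 1 — Angular frequency: ω = 2π·429 = 2695 rad/s.
Step 2 — Transfer function: H(jω) = jωL/(R + jωL).
Step 3 — Numerator jωL = j·12.32; denominator R + jωL = 1960 + j12.32.
Step 4 — H = 3.95e-05 + j0.006285.
Step 5 — Magnitude: |H| = 0.006285 (-44.0 dB); phase: φ = 89.6°.

|H| = 0.006285 (-44.0 dB), φ = 89.6°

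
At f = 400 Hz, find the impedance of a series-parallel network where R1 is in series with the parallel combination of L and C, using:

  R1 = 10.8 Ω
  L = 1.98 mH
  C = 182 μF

Step 1 — Angular frequency: ω = 2π·f = 2π·400 = 2513 rad/s.
Step 2 — Component impedances:
  R1: Z = R = 10.8 Ω
  L: Z = jωL = j·2513·0.00198 = 0 + j4.976 Ω
  C: Z = 1/(jωC) = -j/(ω·C) = 0 - j2.186 Ω
Step 3 — Parallel branch: L || C = 1/(1/L + 1/C) = 0 - j3.899 Ω.
Step 4 — Series with R1: Z_total = R1 + (L || C) = 10.8 - j3.899 Ω = 11.48∠-19.9° Ω.

Z = 10.8 - j3.899 Ω = 11.48∠-19.9° Ω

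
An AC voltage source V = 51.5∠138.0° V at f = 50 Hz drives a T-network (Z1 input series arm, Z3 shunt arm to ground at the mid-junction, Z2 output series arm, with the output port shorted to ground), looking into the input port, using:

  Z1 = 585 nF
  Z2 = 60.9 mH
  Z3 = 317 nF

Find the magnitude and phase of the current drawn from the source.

Step 1 — Angular frequency: ω = 2π·f = 2π·50 = 314.2 rad/s.
Step 2 — Component impedances:
  Z1: Z = 1/(jωC) = -j/(ω·C) = 0 - j5441 Ω
  Z2: Z = jωL = j·314.2·0.0609 = 0 + j19.13 Ω
  Z3: Z = 1/(jωC) = -j/(ω·C) = 0 - j1.004e+04 Ω
Step 3 — With the output port shorted to ground, the output series arm Z2 runs from the junction to ground; the shunt arm Z3 also runs from the junction to ground. They appear in parallel: Z3 || Z2 = 0 + j19.17 Ω.
Step 4 — Series with input arm Z1: Z_in = Z1 + (Z3 || Z2) = 0 - j5422 Ω = 5422∠-90.0° Ω.
Step 5 — Source phasor: V = 51.5∠138.0° V = -38.27 + j34.46 V.
Step 6 — Ohm's law: I = V / Z_total = (-38.27 + j34.46) / (0 - j5422) = -0.006356 - j0.007059 A.
Step 7 — Convert to polar: |I| = 0.009498 A, ∠I = -132.0°.

I = 0.009498∠-132.0° A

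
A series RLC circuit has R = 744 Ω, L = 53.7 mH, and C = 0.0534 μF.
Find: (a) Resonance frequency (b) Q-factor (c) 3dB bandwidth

Step 1 — Resonance condition Im(Z)=0 gives ω₀ = 1/√(LC).
Step 2 — ω₀ = 1/√(0.0537·5.34e-08) = 1.867e+04 rad/s.
Step 3 — f₀ = ω₀/(2π) = 2972 Hz.
Step 4 — Series Q: Q = ω₀L/R = 1.867e+04·0.0537/744 = 1.348.
Step 5 — 3dB bandwidth: Δω = ω₀/Q = 1.385e+04 rad/s; BW = Δω/(2π) = 2205 Hz.

(a) f₀ = 2972 Hz  (b) Q = 1.348  (c) BW = 2205 Hz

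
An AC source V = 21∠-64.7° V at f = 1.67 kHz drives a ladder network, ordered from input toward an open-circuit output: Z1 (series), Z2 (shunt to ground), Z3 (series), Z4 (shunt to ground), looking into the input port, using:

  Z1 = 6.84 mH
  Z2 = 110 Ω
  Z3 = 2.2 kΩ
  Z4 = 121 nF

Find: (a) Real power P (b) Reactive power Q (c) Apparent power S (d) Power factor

Step 1 — Angular frequency: ω = 2π·f = 2π·1670 = 1.049e+04 rad/s.
Step 2 — Component impedances:
  Z1: Z = jωL = j·1.049e+04·0.00684 = 0 + j71.77 Ω
  Z2: Z = R = 110 Ω
  Z3: Z = R = 2200 Ω
  Z4: Z = 1/(jωC) = -j/(ω·C) = 0 - j787.6 Ω
Step 3 — Ladder network (open output): work backward from the far end, alternating series and parallel combinations. Z_in = 105.3 + j70.17 Ω = 126.5∠33.7° Ω.
Step 4 — Source phasor: V = 21∠-64.7° V = 8.975 - j18.99 V.
Step 5 — Current: I = V / Z = -0.02418 - j0.1642 A = 0.1659∠-98.4° A.
Step 6 — Complex power: S = V·I* = 2.9 + j1.932 VA.
Step 7 — Real power: P = Re(S) = 2.9 W.
Step 8 — Reactive power: Q = Im(S) = 1.932 VAR.
Step 9 — Apparent power: |S| = 3.485 VA.
Step 10 — Power factor: PF = P/|S| = 0.8322 (lagging).

(a) P = 2.9 W  (b) Q = 1.932 VAR  (c) S = 3.485 VA  (d) PF = 0.8322 (lagging)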